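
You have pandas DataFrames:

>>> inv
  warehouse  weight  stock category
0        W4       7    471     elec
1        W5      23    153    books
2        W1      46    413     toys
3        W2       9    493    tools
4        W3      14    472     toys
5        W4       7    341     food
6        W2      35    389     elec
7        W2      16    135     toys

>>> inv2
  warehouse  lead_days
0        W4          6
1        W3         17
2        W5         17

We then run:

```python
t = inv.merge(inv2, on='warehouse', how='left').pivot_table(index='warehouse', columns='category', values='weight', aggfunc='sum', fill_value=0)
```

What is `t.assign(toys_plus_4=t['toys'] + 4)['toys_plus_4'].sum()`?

merge on 'warehouse' (how='left') → 8 rows:
  warehouse  weight  stock category  lead_days
0        W4       7    471     elec        6.0
1        W5      23    153    books       17.0
2        W1      46    413     toys        NaN
3        W2       9    493    tools        NaN
4        W3      14    472     toys       17.0
5        W4       7    341     food        6.0
6        W2      35    389     elec        NaN
7        W2      16    135     toys        NaN
pivot: rows=warehouse, cols=category, sum(weight):
category   books  elec  food  tools  toys
warehouse                                
W1             0     0     0      0    46
W2             0    35     0      9    16
W3             0     0     0      0    14
W4             0     7     7      0     0
W5            23     0     0      0     0
add column toys_plus_4 = t['toys'] + 4:
category   books  elec  food  tools  toys  toys_plus_4
warehouse                                             
W1             0     0     0      0    46           50
W2             0    35     0      9    16           20
W3             0     0     0      0    14           18
W4             0     7     7      0     0            4
W5            23     0     0      0     0            4

96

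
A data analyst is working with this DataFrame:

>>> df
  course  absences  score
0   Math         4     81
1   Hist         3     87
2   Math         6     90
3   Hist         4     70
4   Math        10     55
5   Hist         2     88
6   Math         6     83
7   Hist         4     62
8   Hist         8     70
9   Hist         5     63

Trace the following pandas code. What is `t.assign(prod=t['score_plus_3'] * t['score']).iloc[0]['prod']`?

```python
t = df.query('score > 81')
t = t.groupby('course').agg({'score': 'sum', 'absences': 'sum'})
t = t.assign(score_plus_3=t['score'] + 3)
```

filter rows where score > 81:
  course  absences  score
1   Hist         3     87
2   Math         6     90
5   Hist         2     88
6   Math         6     83
group by course: sum(score), sum(absences):
        score  absences
course                 
Hist      175         5
Math      173        12
add column score_plus_3 = t['score'] + 3:
        score  absences  score_plus_3
course                               
Hist      175         5           178
Math      173        12           176
add column prod = t['score_plus_3'] * t['score']:
        score  absences  score_plus_3   prod
course                                      
Hist      175         5           178  31150
Math      173        12           176  30448
Reading off the value at position 0, column 'prod', we get 31150.

31150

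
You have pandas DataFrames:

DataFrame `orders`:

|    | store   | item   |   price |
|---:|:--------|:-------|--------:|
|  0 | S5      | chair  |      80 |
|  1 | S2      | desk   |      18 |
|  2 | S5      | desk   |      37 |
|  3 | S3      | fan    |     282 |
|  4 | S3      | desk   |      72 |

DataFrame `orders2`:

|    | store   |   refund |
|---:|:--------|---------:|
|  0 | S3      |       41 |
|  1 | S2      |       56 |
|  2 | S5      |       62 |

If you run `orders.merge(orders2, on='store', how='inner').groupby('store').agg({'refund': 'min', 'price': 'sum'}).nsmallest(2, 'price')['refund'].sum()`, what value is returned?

118

merge on 'store' (how='inner') → 5 rows:
  store   item  price  refund
0    S5  chair     80      62
1    S2   desk     18      56
2    S5   desk     37      62
3    S3    fan    282      41
4    S3   desk     72      41
group by store: min(refund), sum(price):
       refund  price
store               
S2         56     18
S3         41    354
S5         62    117
take 2 rows with smallest price:
       refund  price
store               
S2         56     18
S5         62    117
sum of column 'refund' → 118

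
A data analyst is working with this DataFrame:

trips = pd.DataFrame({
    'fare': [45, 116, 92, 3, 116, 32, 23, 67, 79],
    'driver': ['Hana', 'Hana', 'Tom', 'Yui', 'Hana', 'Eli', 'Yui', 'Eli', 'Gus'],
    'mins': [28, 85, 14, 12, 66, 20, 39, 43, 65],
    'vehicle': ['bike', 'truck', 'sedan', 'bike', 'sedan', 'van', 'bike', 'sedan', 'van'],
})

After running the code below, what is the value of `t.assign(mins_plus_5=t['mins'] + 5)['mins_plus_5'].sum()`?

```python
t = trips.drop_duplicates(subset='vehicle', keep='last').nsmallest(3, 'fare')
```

drop duplicate vehicle (keep=last):
   fare driver  mins vehicle
1   116   Hana    85   truck
6    23    Yui    39    bike
7    67    Eli    43   sedan
8    79    Gus    65     van
take 3 rows with smallest fare:
   fare driver  mins vehicle
6    23    Yui    39    bike
7    67    Eli    43   sedan
8    79    Gus    65     van
add column mins_plus_5 = t['mins'] + 5:
   fare driver  mins vehicle  mins_plus_5
6    23    Yui    39    bike           44
7    67    Eli    43   sedan           48
8    79    Gus    65     van           70
Then the sum of column 'mins_plus_5': 162

162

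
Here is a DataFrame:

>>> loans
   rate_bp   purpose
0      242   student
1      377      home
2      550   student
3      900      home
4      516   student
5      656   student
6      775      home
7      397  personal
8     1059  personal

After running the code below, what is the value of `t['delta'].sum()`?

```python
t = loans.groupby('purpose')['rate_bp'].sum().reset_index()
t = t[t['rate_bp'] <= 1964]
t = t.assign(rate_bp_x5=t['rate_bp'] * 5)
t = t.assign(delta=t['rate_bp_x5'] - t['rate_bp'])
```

group by purpose, sum of rate_bp:
purpose
home        2052
personal    1456
student     1964
Name: rate_bp, dtype: int64
reset_index():
    purpose  rate_bp
0      home     2052
1  personal     1456
2   student     1964
filter rows where rate_bp <= 1964:
    purpose  rate_bp
1  personal     1456
2   student     1964
add column rate_bp_x5 = t['rate_bp'] * 5:
    purpose  rate_bp  rate_bp_x5
1  personal     1456        7280
2   student     1964        9820
add column delta = t['rate_bp_x5'] - t['rate_bp']:
    purpose  rate_bp  rate_bp_x5  delta
1  personal     1456        7280   5824
2   student     1964        9820   7856

13680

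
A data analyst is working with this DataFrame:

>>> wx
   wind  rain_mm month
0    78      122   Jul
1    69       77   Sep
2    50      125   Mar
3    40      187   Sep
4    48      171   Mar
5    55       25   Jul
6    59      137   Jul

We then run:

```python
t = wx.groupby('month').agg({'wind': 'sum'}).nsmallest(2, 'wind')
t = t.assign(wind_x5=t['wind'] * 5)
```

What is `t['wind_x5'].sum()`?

1035

group by month, sum of wind:
       wind
month      
Jul     192
Mar      98
Sep     109
take 2 rows with smallest wind:
       wind
month      
Mar      98
Sep     109
add column wind_x5 = t['wind'] * 5:
       wind  wind_x5
month               
Mar      98      490
Sep     109      545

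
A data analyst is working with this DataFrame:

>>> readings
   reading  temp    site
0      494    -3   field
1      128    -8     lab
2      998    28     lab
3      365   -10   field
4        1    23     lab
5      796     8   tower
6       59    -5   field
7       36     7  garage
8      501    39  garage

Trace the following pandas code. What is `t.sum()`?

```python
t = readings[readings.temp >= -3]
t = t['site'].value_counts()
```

filter rows where temp >= -3:
   reading  temp    site
0      494    -3   field
2      998    28     lab
4        1    23     lab
5      796     8   tower
7       36     7  garage
8      501    39  garage
value_counts of site:
site
lab       2
garage    2
field     1
tower     1
Name: count, dtype: int64
Taking the sum of the resulting series gives 6.

6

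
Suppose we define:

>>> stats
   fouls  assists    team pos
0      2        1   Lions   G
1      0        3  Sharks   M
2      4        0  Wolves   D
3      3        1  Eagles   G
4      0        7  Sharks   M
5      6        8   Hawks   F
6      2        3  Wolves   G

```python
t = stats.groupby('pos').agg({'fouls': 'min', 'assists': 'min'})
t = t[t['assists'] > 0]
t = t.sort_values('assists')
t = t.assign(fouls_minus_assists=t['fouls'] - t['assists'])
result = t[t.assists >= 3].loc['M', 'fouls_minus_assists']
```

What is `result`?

-3

group by pos: min(fouls), min(assists):
     fouls  assists
pos                
D        4        0
F        6        8
G        2        1
M        0        3
filter rows where assists > 0:
     fouls  assists
pos                
F        6        8
G        2        1
M        0        3
sort by assists:
     fouls  assists
pos                
G        2        1
M        0        3
F        6        8
add column fouls_minus_assists = t['fouls'] - t['assists']:
     fouls  assists  fouls_minus_assists
pos                                     
G        2        1                    1
M        0        3                   -3
F        6        8                   -2
filter rows where assists >= 3:
     fouls  assists  fouls_minus_assists
pos                                     
M        0        3                   -3
F        6        8                   -2
value at row 'M', column 'fouls_minus_assists' → -3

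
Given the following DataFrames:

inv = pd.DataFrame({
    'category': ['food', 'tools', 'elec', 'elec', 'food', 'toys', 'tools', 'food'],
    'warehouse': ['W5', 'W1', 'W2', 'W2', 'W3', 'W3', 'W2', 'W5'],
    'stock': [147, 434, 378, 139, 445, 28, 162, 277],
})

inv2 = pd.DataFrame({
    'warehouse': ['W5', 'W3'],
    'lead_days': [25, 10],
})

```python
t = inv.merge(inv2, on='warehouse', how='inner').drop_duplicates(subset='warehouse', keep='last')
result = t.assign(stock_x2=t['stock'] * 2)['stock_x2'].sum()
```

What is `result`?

merge on 'warehouse' (how='inner') → 4 rows:
  category warehouse  stock  lead_days
0     food        W5    147         25
1     food        W3    445         10
2     toys        W3     28         10
3     food        W5    277         25
drop duplicate warehouse (keep=last):
  category warehouse  stock  lead_days
2     toys        W3     28         10
3     food        W5    277         25
add column stock_x2 = t['stock'] * 2:
  category warehouse  stock  lead_days  stock_x2
2     toys        W3     28         10        56
3     food        W5    277         25       554

610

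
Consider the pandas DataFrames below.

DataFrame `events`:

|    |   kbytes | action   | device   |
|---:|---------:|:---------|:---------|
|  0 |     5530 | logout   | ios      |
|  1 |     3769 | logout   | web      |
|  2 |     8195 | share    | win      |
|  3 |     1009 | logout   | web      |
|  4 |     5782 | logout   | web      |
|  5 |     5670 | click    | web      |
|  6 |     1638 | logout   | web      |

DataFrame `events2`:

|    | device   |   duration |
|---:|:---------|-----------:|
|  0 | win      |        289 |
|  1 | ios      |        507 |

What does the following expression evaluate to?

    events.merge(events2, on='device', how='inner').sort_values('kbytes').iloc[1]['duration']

289

merge on 'device' (how='inner') → 2 rows:
   kbytes  action device  duration
0    5530  logout    ios       507
1    8195   share    win       289
sort by kbytes:
   kbytes  action device  duration
0    5530  logout    ios       507
1    8195   share    win       289
Hence 289.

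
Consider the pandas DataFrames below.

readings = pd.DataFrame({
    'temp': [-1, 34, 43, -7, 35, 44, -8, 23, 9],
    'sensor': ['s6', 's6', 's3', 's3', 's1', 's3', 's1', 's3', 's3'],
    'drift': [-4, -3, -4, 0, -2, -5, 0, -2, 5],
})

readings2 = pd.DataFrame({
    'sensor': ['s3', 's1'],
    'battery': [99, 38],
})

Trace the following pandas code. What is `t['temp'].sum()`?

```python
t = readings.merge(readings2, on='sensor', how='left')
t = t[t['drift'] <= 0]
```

163

merge on 'sensor' (how='left') → 9 rows:
   temp sensor  drift  battery
0    -1     s6     -4      NaN
1    34     s6     -3      NaN
2    43     s3     -4     99.0
3    -7     s3      0     99.0
4    35     s1     -2     38.0
5    44     s3     -5     99.0
6    -8     s1      0     38.0
7    23     s3     -2     99.0
8     9     s3      5     99.0
filter rows where drift <= 0:
   temp sensor  drift  battery
0    -1     s6     -4      NaN
1    34     s6     -3      NaN
2    43     s3     -4     99.0
3    -7     s3      0     99.0
4    35     s1     -2     38.0
5    44     s3     -5     99.0
6    -8     s1      0     38.0
7    23     s3     -2     99.0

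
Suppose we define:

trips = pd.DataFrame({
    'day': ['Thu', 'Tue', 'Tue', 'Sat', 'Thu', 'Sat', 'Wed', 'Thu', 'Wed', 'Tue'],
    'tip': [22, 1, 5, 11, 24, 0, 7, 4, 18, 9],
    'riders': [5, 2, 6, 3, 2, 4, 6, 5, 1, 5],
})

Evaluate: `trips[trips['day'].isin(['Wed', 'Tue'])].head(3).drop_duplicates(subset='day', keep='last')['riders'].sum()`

12

filter rows where day in ['Wed', 'Tue']:
   day  tip  riders
1  Tue    1       2
2  Tue    5       6
6  Wed    7       6
8  Wed   18       1
9  Tue    9       5
take first 3 rows:
   day  tip  riders
1  Tue    1       2
2  Tue    5       6
6  Wed    7       6
drop duplicate day (keep=last):
   day  tip  riders
2  Tue    5       6
6  Wed    7       6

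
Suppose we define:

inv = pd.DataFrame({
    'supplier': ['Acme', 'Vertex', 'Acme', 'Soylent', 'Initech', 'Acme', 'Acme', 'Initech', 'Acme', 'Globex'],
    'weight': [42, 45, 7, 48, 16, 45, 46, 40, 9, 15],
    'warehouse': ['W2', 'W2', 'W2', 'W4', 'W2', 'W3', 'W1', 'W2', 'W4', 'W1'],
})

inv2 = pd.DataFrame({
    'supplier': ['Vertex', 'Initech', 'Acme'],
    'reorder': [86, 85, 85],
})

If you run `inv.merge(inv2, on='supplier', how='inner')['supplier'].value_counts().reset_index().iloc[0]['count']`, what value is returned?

5

merge on 'supplier' (how='inner') → 8 rows:
  supplier  weight warehouse  reorder
0     Acme      42        W2       85
1   Vertex      45        W2       86
2     Acme       7        W2       85
3  Initech      16        W2       85
4     Acme      45        W3       85
5     Acme      46        W1       85
6  Initech      40        W2       85
7     Acme       9        W4       85
value_counts of supplier:
supplier
Acme       5
Initech    2
Vertex     1
Name: count, dtype: int64
reset_index():
  supplier  count
0     Acme      5
1  Initech      2
2   Vertex      1
Taking the value at position 0, column 'count' gives 5.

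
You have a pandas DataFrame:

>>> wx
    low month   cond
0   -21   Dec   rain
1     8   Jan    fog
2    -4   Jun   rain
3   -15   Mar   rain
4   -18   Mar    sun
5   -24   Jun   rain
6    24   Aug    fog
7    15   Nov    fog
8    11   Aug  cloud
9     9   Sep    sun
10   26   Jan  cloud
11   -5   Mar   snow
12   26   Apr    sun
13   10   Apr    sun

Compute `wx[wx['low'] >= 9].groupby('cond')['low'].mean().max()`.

19.5

filter rows where low >= 9:
    low month   cond
6    24   Aug    fog
7    15   Nov    fog
8    11   Aug  cloud
9     9   Sep    sun
10   26   Jan  cloud
12   26   Apr    sun
13   10   Apr    sun
group by cond, mean of low:
cond
cloud    18.5
fog      19.5
sun      15.0
Name: low, dtype: float64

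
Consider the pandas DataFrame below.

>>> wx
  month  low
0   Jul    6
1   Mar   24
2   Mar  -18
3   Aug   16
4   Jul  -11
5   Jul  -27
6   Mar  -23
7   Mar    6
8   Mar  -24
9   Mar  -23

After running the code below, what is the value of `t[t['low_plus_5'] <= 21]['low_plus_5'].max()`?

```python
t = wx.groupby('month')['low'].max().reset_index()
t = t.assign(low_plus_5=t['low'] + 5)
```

group by month, max of low:
month
Aug    16
Jul     6
Mar    24
Name: low, dtype: int64
reset_index():
  month  low
0   Aug   16
1   Jul    6
2   Mar   24
add column low_plus_5 = t['low'] + 5:
  month  low  low_plus_5
0   Aug   16          21
1   Jul    6          11
2   Mar   24          29
filter rows where low_plus_5 <= 21:
  month  low  low_plus_5
0   Aug   16          21
1   Jul    6          11
max of column 'low_plus_5' → 21

21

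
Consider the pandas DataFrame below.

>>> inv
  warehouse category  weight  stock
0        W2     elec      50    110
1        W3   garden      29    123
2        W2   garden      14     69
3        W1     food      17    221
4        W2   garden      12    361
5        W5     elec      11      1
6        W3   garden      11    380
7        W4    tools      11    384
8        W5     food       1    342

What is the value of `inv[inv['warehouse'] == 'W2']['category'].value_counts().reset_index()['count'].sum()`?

3

filter rows where warehouse == 'W2':
  warehouse category  weight  stock
0        W2     elec      50    110
2        W2   garden      14     69
4        W2   garden      12    361
value_counts of category:
category
garden    2
elec      1
Name: count, dtype: int64
reset_index():
  category  count
0   garden      2
1     elec      1
Reading off the sum of column 'count', we get 3.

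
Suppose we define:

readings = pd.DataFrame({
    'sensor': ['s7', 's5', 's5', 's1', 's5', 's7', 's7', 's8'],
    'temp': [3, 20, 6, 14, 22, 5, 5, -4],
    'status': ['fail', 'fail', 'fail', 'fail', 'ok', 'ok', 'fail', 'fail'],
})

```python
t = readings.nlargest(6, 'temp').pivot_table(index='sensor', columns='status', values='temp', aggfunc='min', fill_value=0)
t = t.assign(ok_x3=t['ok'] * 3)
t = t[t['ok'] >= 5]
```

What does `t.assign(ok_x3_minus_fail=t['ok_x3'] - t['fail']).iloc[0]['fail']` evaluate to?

6

take 6 rows with largest temp:
  sensor  temp status
4     s5    22     ok
1     s5    20   fail
3     s1    14   fail
2     s5     6   fail
5     s7     5     ok
6     s7     5   fail
pivot: rows=sensor, cols=status, min(temp):
status  fail  ok
sensor          
s1        14   0
s5         6  22
s7         5   5
add column ok_x3 = t['ok'] * 3:
status  fail  ok  ok_x3
sensor                 
s1        14   0      0
s5         6  22     66
s7         5   5     15
filter rows where ok >= 5:
status  fail  ok  ok_x3
sensor                 
s5         6  22     66
s7         5   5     15
add column ok_x3_minus_fail = t['ok_x3'] - t['fail']:
status  fail  ok  ok_x3  ok_x3_minus_fail
sensor                                   
s5         6  22     66                60
s7         5   5     15                10
Hence 6.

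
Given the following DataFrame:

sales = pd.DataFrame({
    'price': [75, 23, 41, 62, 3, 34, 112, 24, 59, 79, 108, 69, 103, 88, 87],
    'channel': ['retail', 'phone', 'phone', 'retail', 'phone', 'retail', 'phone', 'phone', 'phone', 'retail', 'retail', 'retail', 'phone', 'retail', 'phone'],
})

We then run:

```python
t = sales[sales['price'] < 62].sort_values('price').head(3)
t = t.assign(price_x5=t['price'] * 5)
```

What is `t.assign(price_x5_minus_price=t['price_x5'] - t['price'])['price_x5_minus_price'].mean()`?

filter rows where price < 62:
   price channel
1     23   phone
2     41   phone
4      3   phone
5     34  retail
7     24   phone
8     59   phone
sort by price:
   price channel
4      3   phone
1     23   phone
7     24   phone
5     34  retail
2     41   phone
8     59   phone
take first 3 rows:
   price channel
4      3   phone
1     23   phone
7     24   phone
add column price_x5 = t['price'] * 5:
   price channel  price_x5
4      3   phone        15
1     23   phone       115
7     24   phone       120
add column price_x5_minus_price = t['price_x5'] - t['price']:
   price channel  price_x5  price_x5_minus_price
4      3   phone        15                    12
1     23   phone       115                    92
7     24   phone       120                    96
Finally, mean of column 'price_x5_minus_price' = 66.6666666667.

66.6666666667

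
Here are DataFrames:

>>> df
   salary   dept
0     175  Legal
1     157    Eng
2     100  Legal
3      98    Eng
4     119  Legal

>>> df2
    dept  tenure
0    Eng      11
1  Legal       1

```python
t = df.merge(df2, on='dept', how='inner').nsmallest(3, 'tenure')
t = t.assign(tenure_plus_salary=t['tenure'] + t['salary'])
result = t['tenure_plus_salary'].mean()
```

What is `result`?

132.333333333

merge on 'dept' (how='inner') → 5 rows:
   salary   dept  tenure
0     175  Legal       1
1     157    Eng      11
2     100  Legal       1
3      98    Eng      11
4     119  Legal       1
take 3 rows with smallest tenure:
   salary   dept  tenure
0     175  Legal       1
2     100  Legal       1
4     119  Legal       1
add column tenure_plus_salary = t['tenure'] + t['salary']:
   salary   dept  tenure  tenure_plus_salary
0     175  Legal       1                 176
2     100  Legal       1                 101
4     119  Legal       1                 120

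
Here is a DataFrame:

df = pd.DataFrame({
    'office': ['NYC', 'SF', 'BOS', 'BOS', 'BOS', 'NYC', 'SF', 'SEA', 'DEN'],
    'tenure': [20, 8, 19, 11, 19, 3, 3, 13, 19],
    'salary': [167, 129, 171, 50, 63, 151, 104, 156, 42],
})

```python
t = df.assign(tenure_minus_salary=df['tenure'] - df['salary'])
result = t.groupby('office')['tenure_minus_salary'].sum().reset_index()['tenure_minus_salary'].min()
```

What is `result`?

add column tenure_minus_salary = df['tenure'] - df['salary']:
  office  tenure  salary  tenure_minus_salary
0    NYC      20     167                 -147
1     SF       8     129                 -121
2    BOS      19     171                 -152
3    BOS      11      50                  -39
4    BOS      19      63                  -44
5    NYC       3     151                 -148
6     SF       3     104                 -101
7    SEA      13     156                 -143
8    DEN      19      42                  -23
group by office, sum of tenure_minus_salary:
office
BOS   -235
DEN    -23
NYC   -295
SEA   -143
SF    -222
Name: tenure_minus_salary, dtype: int64
reset_index():
  office  tenure_minus_salary
0    BOS                 -235
1    DEN                  -23
2    NYC                 -295
3    SEA                 -143
4     SF                 -222
The min of column 'tenure_minus_salary' is -295.

-295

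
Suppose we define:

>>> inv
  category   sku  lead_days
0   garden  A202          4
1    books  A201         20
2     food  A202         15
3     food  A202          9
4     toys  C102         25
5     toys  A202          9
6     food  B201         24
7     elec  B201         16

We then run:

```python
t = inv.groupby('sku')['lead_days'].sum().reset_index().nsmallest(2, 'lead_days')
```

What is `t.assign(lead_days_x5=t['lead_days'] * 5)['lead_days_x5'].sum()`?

225

group by sku, sum of lead_days:
sku
A201    20
A202    37
B201    40
C102    25
Name: lead_days, dtype: int64
reset_index():
    sku  lead_days
0  A201         20
1  A202         37
2  B201         40
3  C102         25
take 2 rows with smallest lead_days:
    sku  lead_days
0  A201         20
3  C102         25
add column lead_days_x5 = t['lead_days'] * 5:
    sku  lead_days  lead_days_x5
0  A201         20           100
3  C102         25           125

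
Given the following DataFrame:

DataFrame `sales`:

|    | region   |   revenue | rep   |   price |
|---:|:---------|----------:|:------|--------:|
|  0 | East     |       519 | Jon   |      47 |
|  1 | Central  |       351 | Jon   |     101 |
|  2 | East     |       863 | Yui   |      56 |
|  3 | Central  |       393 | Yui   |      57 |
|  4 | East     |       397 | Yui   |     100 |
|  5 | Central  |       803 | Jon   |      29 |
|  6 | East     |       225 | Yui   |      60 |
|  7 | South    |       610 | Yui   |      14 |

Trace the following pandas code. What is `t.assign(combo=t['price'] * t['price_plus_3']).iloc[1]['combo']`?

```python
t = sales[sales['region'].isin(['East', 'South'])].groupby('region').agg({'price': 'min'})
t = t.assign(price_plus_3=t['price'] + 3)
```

filter rows where region in ['East', 'South']:
  region  revenue  rep  price
0   East      519  Jon     47
2   East      863  Yui     56
4   East      397  Yui    100
6   East      225  Yui     60
7  South      610  Yui     14
group by region, min of price:
        price
region       
East       47
South      14
add column price_plus_3 = t['price'] + 3:
        price  price_plus_3
region                     
East       47            50
South      14            17
add column combo = t['price'] * t['price_plus_3']:
        price  price_plus_3  combo
region                            
East       47            50   2350
South      14            17    238
Finally, value at position 1, column 'combo' = 238.

238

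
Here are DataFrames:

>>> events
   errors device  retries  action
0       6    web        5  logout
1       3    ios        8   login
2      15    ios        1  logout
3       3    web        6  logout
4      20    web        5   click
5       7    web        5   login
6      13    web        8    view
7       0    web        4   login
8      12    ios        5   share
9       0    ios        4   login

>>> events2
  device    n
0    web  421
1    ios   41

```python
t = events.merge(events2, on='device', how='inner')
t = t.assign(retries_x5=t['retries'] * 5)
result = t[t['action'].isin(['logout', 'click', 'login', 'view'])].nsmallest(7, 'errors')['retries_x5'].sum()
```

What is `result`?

200

merge on 'device' (how='inner') → 10 rows:
   errors device  retries  action    n
0       6    web        5  logout  421
1       3    ios        8   login   41
2      15    ios        1  logout   41
3       3    web        6  logout  421
4      20    web        5   click  421
5       7    web        5   login  421
6      13    web        8    view  421
7       0    web        4   login  421
8      12    ios        5   share   41
9       0    ios        4   login   41
add column retries_x5 = t['retries'] * 5:
   errors device  retries  action    n  retries_x5
0       6    web        5  logout  421          25
1       3    ios        8   login   41          40
2      15    ios        1  logout   41           5
3       3    web        6  logout  421          30
4      20    web        5   click  421          25
5       7    web        5   login  421          25
6      13    web        8    view  421          40
7       0    web        4   login  421          20
8      12    ios        5   share   41          25
9       0    ios        4   login   41          20
filter rows where action in ['logout', 'click', 'login', 'view']:
   errors device  retries  action    n  retries_x5
0       6    web        5  logout  421          25
1       3    ios        8   login   41          40
2      15    ios        1  logout   41           5
3       3    web        6  logout  421          30
4      20    web        5   click  421          25
5       7    web        5   login  421          25
6      13    web        8    view  421          40
7       0    web        4   login  421          20
9       0    ios        4   login   41          20
take 7 rows with smallest errors:
   errors device  retries  action    n  retries_x5
7       0    web        4   login  421          20
9       0    ios        4   login   41          20
1       3    ios        8   login   41          40
3       3    web        6  logout  421          30
0       6    web        5  logout  421          25
5       7    web        5   login  421          25
6      13    web        8    view  421          40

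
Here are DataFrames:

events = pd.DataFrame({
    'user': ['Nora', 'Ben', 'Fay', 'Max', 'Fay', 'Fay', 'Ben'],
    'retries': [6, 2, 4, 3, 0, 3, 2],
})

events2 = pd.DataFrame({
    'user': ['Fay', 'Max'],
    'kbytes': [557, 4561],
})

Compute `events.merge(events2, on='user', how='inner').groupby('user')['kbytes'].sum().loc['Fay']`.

1671

merge on 'user' (how='inner') → 4 rows:
  user  retries  kbytes
0  Fay        4     557
1  Max        3    4561
2  Fay        0     557
3  Fay        3     557
group by user, sum of kbytes:
user
Fay    1671
Max    4561
Name: kbytes, dtype: int64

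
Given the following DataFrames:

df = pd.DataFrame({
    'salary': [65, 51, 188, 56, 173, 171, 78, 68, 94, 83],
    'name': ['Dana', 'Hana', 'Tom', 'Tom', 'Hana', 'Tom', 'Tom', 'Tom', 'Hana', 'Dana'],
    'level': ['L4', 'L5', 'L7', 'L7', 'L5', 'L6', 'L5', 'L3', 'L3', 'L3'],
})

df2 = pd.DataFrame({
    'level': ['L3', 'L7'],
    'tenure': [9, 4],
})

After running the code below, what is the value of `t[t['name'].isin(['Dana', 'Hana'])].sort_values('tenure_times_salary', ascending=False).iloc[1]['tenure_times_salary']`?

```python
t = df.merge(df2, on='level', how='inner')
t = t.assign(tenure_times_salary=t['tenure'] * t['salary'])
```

747

merge on 'level' (how='inner') → 5 rows:
   salary  name level  tenure
0     188   Tom    L7       4
1      56   Tom    L7       4
2      68   Tom    L3       9
3      94  Hana    L3       9
4      83  Dana    L3       9
add column tenure_times_salary = t['tenure'] * t['salary']:
   salary  name level  tenure  tenure_times_salary
0     188   Tom    L7       4                  752
1      56   Tom    L7       4                  224
2      68   Tom    L3       9                  612
3      94  Hana    L3       9                  846
4      83  Dana    L3       9                  747
filter rows where name in ['Dana', 'Hana']:
   salary  name level  tenure  tenure_times_salary
3      94  Hana    L3       9                  846
4      83  Dana    L3       9                  747
sort by tenure_times_salary descending:
   salary  name level  tenure  tenure_times_salary
3      94  Hana    L3       9                  846
4      83  Dana    L3       9                  747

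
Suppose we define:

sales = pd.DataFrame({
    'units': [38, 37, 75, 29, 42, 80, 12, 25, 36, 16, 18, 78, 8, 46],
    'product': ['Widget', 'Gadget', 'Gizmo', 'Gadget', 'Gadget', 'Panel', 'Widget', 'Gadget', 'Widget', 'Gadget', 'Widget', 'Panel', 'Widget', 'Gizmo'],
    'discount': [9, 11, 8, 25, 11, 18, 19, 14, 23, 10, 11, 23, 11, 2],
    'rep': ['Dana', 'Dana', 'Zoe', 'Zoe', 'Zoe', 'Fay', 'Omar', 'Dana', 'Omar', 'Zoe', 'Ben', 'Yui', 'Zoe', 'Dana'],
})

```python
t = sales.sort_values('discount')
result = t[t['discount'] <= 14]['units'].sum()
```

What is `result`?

305

sort by discount:
    units product  discount   rep
13     46   Gizmo         2  Dana
2      75   Gizmo         8   Zoe
0      38  Widget         9  Dana
9      16  Gadget        10   Zoe
1      37  Gadget        11  Dana
4      42  Gadget        11   Zoe
10     18  Widget        11   Ben
12      8  Widget        11   Zoe
7      25  Gadget        14  Dana
5      80   Panel        18   Fay
6      12  Widget        19  Omar
8      36  Widget        23  Omar
11     78   Panel        23   Yui
3      29  Gadget        25   Zoe
filter rows where discount <= 14:
    units product  discount   rep
13     46   Gizmo         2  Dana
2      75   Gizmo         8   Zoe
0      38  Widget         9  Dana
9      16  Gadget        10   Zoe
1      37  Gadget        11  Dana
4      42  Gadget        11   Zoe
10     18  Widget        11   Ben
12      8  Widget        11   Zoe
7      25  Gadget        14  Dana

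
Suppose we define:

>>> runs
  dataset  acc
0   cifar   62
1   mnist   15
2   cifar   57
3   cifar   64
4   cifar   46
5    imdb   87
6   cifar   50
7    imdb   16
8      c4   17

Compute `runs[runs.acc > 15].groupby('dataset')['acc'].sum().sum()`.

399

filter rows where acc > 15:
  dataset  acc
0   cifar   62
2   cifar   57
3   cifar   64
4   cifar   46
5    imdb   87
6   cifar   50
7    imdb   16
8      c4   17
group by dataset, sum of acc:
dataset
c4        17
cifar    279
imdb     103
Name: acc, dtype: int64
sum of the resulting series → 399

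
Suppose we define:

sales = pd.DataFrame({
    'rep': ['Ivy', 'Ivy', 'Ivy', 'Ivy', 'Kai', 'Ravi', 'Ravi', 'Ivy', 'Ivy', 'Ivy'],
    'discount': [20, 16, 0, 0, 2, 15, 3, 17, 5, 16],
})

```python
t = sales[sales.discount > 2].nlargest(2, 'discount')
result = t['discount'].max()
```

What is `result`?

filter rows where discount > 2:
    rep  discount
0   Ivy        20
1   Ivy        16
5  Ravi        15
6  Ravi         3
7   Ivy        17
8   Ivy         5
9   Ivy        16
take 2 rows with largest discount:
   rep  discount
0  Ivy        20
7  Ivy        17
Then the max of column 'discount': 20

20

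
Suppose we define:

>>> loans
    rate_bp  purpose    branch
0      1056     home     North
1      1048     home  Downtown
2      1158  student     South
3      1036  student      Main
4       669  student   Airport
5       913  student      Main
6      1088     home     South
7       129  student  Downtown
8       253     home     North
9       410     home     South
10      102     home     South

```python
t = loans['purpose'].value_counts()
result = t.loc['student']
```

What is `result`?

5

value_counts of purpose:
purpose
home       6
student    5
Name: count, dtype: int64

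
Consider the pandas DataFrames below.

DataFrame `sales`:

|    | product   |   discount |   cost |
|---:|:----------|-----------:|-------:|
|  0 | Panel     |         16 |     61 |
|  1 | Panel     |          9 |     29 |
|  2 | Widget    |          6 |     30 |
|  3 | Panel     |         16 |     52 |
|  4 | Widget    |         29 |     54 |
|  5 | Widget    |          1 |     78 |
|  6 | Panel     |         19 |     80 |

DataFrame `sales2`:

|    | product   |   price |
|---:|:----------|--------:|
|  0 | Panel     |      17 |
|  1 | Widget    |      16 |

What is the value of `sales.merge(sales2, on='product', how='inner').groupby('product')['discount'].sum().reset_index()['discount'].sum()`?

merge on 'product' (how='inner') → 7 rows:
  product  discount  cost  price
0   Panel        16    61     17
1   Panel         9    29     17
2  Widget         6    30     16
3   Panel        16    52     17
4  Widget        29    54     16
5  Widget         1    78     16
6   Panel        19    80     17
group by product, sum of discount:
product
Panel     60
Widget    36
Name: discount, dtype: int64
reset_index():
  product  discount
0   Panel        60
1  Widget        36
Taking the sum of column 'discount' gives 96.

96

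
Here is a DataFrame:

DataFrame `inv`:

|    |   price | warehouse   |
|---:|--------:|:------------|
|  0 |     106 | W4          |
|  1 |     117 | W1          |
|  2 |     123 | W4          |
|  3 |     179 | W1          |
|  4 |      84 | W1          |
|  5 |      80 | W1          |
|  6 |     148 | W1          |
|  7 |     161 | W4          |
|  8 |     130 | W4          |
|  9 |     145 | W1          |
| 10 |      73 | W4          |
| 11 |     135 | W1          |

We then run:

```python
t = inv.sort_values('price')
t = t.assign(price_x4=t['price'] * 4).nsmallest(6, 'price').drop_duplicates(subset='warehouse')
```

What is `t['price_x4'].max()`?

320

sort by price:
    price warehouse
10     73        W4
5      80        W1
4      84        W1
0     106        W4
1     117        W1
2     123        W4
8     130        W4
11    135        W1
9     145        W1
6     148        W1
7     161        W4
3     179        W1
add column price_x4 = t['price'] * 4:
    price warehouse  price_x4
10     73        W4       292
5      80        W1       320
4      84        W1       336
0     106        W4       424
1     117        W1       468
2     123        W4       492
8     130        W4       520
11    135        W1       540
9     145        W1       580
6     148        W1       592
7     161        W4       644
3     179        W1       716
take 6 rows with smallest price:
    price warehouse  price_x4
10     73        W4       292
5      80        W1       320
4      84        W1       336
0     106        W4       424
1     117        W1       468
2     123        W4       492
drop duplicate warehouse (keep=first):
    price warehouse  price_x4
10     73        W4       292
5      80        W1       320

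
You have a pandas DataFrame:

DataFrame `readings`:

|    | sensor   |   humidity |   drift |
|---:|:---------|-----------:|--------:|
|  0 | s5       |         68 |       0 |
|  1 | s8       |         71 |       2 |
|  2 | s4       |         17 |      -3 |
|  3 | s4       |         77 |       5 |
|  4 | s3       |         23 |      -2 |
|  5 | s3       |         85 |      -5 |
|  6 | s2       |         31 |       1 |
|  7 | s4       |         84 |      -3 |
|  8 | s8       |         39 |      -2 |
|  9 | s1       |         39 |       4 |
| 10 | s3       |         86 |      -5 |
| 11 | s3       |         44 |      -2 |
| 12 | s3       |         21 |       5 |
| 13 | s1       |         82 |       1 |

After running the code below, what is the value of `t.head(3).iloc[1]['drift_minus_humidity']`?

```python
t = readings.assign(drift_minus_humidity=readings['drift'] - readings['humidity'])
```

-69

add column drift_minus_humidity = readings['drift'] - readings['humidity']:
   sensor  humidity  drift  drift_minus_humidity
0      s5        68      0                   -68
1      s8        71      2                   -69
2      s4        17     -3                   -20
3      s4        77      5                   -72
4      s3        23     -2                   -25
5      s3        85     -5                   -90
6      s2        31      1                   -30
7      s4        84     -3                   -87
8      s8        39     -2                   -41
9      s1        39      4                   -35
10     s3        86     -5                   -91
11     s3        44     -2                   -46
12     s3        21      5                   -16
13     s1        82      1                   -81
take first 3 rows:
  sensor  humidity  drift  drift_minus_humidity
0     s5        68      0                   -68
1     s8        71      2                   -69
2     s4        17     -3                   -20
Reading off the value at position 1, column 'drift_minus_humidity', we get -69.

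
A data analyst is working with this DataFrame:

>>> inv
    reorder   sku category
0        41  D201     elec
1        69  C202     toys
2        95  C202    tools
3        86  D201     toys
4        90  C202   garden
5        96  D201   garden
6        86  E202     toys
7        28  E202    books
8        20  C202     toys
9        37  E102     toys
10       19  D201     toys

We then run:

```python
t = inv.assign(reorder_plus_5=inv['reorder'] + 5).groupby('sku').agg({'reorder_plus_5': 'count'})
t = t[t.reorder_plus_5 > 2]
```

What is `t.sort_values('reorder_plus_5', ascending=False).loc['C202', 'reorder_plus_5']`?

4

add column reorder_plus_5 = inv['reorder'] + 5:
    reorder   sku category  reorder_plus_5
0        41  D201     elec              46
1        69  C202     toys              74
2        95  C202    tools             100
3        86  D201     toys              91
4        90  C202   garden              95
5        96  D201   garden             101
6        86  E202     toys              91
7        28  E202    books              33
8        20  C202     toys              25
9        37  E102     toys              42
10       19  D201     toys              24
group by sku, count of reorder_plus_5:
      reorder_plus_5
sku                 
C202               4
D201               4
E102               1
E202               2
filter rows where reorder_plus_5 > 2:
      reorder_plus_5
sku                 
C202               4
D201               4
sort by reorder_plus_5 descending:
      reorder_plus_5
sku                 
C202               4
D201               4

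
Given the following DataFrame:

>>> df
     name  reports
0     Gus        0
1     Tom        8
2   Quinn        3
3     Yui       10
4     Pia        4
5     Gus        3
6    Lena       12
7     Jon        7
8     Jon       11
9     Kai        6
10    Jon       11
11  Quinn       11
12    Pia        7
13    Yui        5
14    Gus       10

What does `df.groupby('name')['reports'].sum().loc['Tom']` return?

8

group by name, sum of reports:
name
Gus      13
Jon      29
Kai       6
Lena     12
Pia      11
Quinn    14
Tom       8
Yui      15
Name: reports, dtype: int64
Taking the value at index 'Tom' gives 8.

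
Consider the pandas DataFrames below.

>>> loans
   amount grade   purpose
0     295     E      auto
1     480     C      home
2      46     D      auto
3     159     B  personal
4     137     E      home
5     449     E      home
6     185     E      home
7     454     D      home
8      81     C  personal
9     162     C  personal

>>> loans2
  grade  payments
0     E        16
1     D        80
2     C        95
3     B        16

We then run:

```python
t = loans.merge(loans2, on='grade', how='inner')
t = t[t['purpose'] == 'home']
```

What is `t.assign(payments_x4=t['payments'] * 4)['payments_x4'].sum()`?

merge on 'grade' (how='inner') → 10 rows:
   amount grade   purpose  payments
0     295     E      auto        16
1     480     C      home        95
2      46     D      auto        80
3     159     B  personal        16
4     137     E      home        16
5     449     E      home        16
6     185     E      home        16
7     454     D      home        80
8      81     C  personal        95
9     162     C  personal        95
filter rows where purpose == 'home':
   amount grade purpose  payments
1     480     C    home        95
4     137     E    home        16
5     449     E    home        16
6     185     E    home        16
7     454     D    home        80
add column payments_x4 = t['payments'] * 4:
   amount grade purpose  payments  payments_x4
1     480     C    home        95          380
4     137     E    home        16           64
5     449     E    home        16           64
6     185     E    home        16           64
7     454     D    home        80          320
sum of column 'payments_x4' → 892

892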